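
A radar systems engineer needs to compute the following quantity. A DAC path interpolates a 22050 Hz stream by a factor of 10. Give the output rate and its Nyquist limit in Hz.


Step 1 — output sample rate after interpolation by L:
fs_out = L * fs_in = 10 * 22050 = 220500 Hz

Step 2 — Nyquist frequency of the output stream:
f_Nyq = fs_out / 2 = 220500 / 2 = 110250.0 Hz

fs_out = 220500 Hz; f_Nyquist = 110250.0 Hz


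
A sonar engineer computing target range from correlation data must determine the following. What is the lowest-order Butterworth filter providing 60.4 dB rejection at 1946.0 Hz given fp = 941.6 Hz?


Butterworth filter order formula:
n = log10(10^(A/10) - 1) / (2 * log10(f_stop/f_pass))
10^(60.4/10) - 1 = 1096477.1961
f_stop/f_pass = 1946.0 / 941.6 = 2.0667
n = 9.5789 -> ceil = 10

10


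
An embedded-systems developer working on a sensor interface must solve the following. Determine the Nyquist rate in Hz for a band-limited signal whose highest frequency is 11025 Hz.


The Nyquist rate is twice the maximum frequency component.
fs_min = 2 * fmax
      = 2 * 11025
      = 22050 Hz

22050


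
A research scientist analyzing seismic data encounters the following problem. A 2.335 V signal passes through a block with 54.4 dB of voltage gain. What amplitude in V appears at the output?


Output voltage from dB gain:
V_out = V_in * 10^(gain_dB / 20)
      = 2.335 * 10^(54.4 / 20)
      = 2.335 * 524.80746
      = 1225.4254 V

1225.4254 V


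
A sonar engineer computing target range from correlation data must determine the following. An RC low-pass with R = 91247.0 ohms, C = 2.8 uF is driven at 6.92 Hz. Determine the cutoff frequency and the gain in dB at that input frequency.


Step 1 — cutoff frequency:
fc = 1 / (2*pi*R*C)
C = 2.8 uF = 2.8e-06 F
fc = 1 / (2*pi*91247.0*2.8e-06)
   = 0.622936 Hz

Step 2 — magnitude at f = 6.92 Hz:
|H(f)| = 1 / sqrt(1 + (f/fc)^2)
f/fc = 6.92 / 0.622936 = 11.108685
|H| = 1 / sqrt(1 + 123.402882) = 0.0896571
|H|_dB = 20*log10(0.0896571) = -20.95 dB

fc = 0.622936 Hz; |H(6.92 Hz)| = -20.95 dB


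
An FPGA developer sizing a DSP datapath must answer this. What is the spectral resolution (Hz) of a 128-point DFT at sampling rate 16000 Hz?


DFT frequency resolution:
df = fs / N
   = 16000 / 128
   = 125.0 Hz

125.0 Hz


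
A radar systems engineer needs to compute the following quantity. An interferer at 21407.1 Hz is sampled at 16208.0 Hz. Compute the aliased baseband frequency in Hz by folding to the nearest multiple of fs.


Compute the nearest integer multiple of fs to the signal:
n = round(21407.1 / 16208.0) = 1
f_alias = |21407.1 - 1 * 16208.0|
        = |21407.1 - 16208.0|
        = 5199.1 Hz

5199.1


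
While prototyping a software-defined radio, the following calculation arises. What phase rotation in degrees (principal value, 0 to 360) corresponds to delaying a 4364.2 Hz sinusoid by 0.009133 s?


Phase shift from frequency and time delay:
phi = 360 * f * t_delay
    = 360 * 4364.2 * 0.009133
    = 14348.97 degrees
    mod 360 = 308.97 degrees

308.97 degrees


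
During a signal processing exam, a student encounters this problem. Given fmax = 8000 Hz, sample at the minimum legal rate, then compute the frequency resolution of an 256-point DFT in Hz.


Step 1 — Nyquist sampling rate:
fs = 2 * fmax = 2 * 8000 = 16000 Hz

Step 2 — DFT bin spacing:
df = fs / N = 16000 / 256 = 62.5 Hz

62.5 Hz


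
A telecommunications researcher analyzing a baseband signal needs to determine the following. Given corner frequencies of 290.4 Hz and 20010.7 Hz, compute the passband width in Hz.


Bandwidth is the difference of -3dB frequencies:
BW = f_high - f_low
   = 20010.7 - 290.4
   = 19720.3 Hz

19720.3 Hz


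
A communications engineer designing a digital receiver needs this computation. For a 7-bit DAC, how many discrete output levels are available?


Number of quantization levels = 2^N
= 2^7
= 128

128


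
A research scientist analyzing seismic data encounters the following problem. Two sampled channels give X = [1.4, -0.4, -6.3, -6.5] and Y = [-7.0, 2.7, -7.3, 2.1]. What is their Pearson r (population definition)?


Pearson correlation coefficient (population):
r = cov(X,Y) / (std(X) * std(Y))
Mean X = -2.95, Mean Y = -2.375
Cov(X,Y) = -1.64125
Std(X) = 3.508917, Std(Y) = 4.780886
r = -0.0978

-0.0978


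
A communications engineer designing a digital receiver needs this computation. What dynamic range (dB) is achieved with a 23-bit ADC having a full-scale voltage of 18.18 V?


Dynamic range from full-scale to LSB:
V_min = V_max / 2^bits = 18.18 / 2^23
DR = 20 * log10(V_max / V_min)
   = 20 * log10(2^23)
   = 20 * 23 * log10(2)
   = 138.47 dB

138.47 dB


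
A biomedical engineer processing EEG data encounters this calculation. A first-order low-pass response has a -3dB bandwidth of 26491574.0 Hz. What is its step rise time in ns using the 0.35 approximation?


Rise time from bandwidth relationship:
tr = 0.35 / BW
   = 0.35 / 26491574.0
   = 1.321174801e-08 s
   = 13.2117 ns

13.2117 ns


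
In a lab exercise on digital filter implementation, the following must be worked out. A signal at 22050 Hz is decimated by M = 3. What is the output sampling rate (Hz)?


Decimation reduces the sample rate:
fs_out = fs_in / M
       = 22050 / 3
       = 7350.0 Hz

7350.0 Hz


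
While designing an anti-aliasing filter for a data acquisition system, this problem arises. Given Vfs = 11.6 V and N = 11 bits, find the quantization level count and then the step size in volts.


Step 1 — number of quantization levels:
L = 2^N = 2^11 = 2048

Step 2 — LSB step size:
delta = Vfs / L
      = 11.6 / 2048
      = 0.00566406 V

Levels = 2048; step size = 0.00566406 V


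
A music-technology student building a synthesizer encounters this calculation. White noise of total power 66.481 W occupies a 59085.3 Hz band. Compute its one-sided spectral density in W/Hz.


Power spectral density:
PSD = P / BW
    = 66.481 / 59085.3
    = 0.00112517 W/Hz

0.00112517 W/Hz


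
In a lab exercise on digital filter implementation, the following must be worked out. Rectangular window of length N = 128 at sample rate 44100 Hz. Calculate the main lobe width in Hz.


Main lobe width for a rectangular window:
Width = 2 * fs / N
      = 2 * 44100 / 128
      = 88200 / 128
      = 689.062 Hz

689.062 Hz


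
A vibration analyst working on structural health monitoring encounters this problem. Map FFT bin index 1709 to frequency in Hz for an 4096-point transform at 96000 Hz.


Frequency of DFT bin k:
f_k = k * fs / N
    = 1709 * 96000 / 4096
    = 164064000 / 4096
    = 40054.688 Hz

40054.688 Hz


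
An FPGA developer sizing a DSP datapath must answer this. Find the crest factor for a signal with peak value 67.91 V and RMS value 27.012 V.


Crest factor is the ratio of peak to RMS:
CF = V_peak / V_rms
   = 67.91 / 27.012
   = 2.5141

2.5141


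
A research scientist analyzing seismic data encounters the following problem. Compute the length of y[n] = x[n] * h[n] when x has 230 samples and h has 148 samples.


Linear convolution output length:
L = N + M - 1
  = 230 + 148 - 1
  = 377 samples

377


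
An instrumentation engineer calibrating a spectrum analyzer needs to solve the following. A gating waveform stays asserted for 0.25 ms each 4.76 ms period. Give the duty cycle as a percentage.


Duty cycle as a percentage:
DC = (t_on / T) * 100
   = (0.25 / 4.76) * 100
   = 0.052521 * 100
   = 5.25 %

5.25 %


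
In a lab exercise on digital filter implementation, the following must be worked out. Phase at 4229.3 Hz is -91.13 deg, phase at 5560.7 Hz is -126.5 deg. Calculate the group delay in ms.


Group delay from phase difference:
tau = -d(phi)/d(omega)
d(phi) = -35.37 deg = -0.617323 rad
d(omega) = 2*pi*(5560.7 - 4229.3) = 8365.4329 rad/s
tau = -(-0.617323) / 8365.4329
    = 0.0738 ms

0.0738 ms


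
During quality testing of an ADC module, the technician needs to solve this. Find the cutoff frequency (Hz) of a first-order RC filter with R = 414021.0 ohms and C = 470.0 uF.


Cutoff frequency of a first-order RC filter:
fc = 1 / (2 * pi * R * C)
C = 470.0 uF = 0.00047 F
fc = 1 / (2 * pi * 414021.0 * 0.00047)
   = 1 / 1222.64421211
   = 0.000818 Hz

0.000818 Hz


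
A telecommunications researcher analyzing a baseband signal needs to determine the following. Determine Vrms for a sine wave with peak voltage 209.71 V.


RMS voltage for a sinusoidal waveform:
V_rms = V_peak / sqrt(2)
      = 209.71 / 1.414214
      = 148.287 V

148.287 V


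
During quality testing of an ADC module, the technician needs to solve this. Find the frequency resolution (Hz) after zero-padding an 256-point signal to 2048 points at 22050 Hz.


Frequency resolution after zero-padding:
N_padded = 256 * 8 = 2048
df = fs / N_padded
   = 22050 / 2048
   = 10.7666 Hz

10.7666 Hz


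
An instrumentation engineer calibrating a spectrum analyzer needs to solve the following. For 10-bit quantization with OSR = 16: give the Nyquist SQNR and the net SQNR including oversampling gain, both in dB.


Step 1 — baseline SQNR at Nyquist:
SQNR_base = 6.02*N + 1.76
          = 6.02*10 + 1.76
          = 61.96 dB

Step 2 — oversampling processing gain:
G = 10*log10(OSR) = 10*log10(16) = 12.04 dB

Step 3 — total:
SQNR_total = 61.96 + 12.04 = 74.0 dB

Base SQNR = 61.96 dB; oversampled SQNR = 74.0 dB


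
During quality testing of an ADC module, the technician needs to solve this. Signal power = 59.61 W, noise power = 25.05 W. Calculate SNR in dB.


SNR in decibels:
SNR = 10 * log10(Ps / Pn)
    = 10 * log10(59.61 / 25.05)
    = 10 * log10(2.3796)
    = 10 * 0.3765
    = 3.77 dB

3.77 dB


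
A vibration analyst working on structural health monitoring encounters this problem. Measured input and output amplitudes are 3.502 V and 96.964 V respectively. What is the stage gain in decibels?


Voltage gain in dB:
G = 20 * log10(Vout / Vin)
  = 20 * log10(96.964 / 3.502)
  = 20 * log10(27.688178)
  = 20 * 1.442294
  = 28.85 dB

28.85 dB


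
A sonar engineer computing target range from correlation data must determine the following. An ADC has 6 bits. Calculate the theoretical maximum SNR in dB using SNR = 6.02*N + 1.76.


Theoretical SNR for a full-scale sinusoid:
SNR = 6.02 * N + 1.76
    = 6.02 * 6 + 1.76
    = 36.12 + 1.76
    = 37.88 dB

37.88 dB


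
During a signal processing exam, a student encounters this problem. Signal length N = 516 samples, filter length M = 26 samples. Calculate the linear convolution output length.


Linear convolution output length:
L = N + M - 1
  = 516 + 26 - 1
  = 541 samples

541


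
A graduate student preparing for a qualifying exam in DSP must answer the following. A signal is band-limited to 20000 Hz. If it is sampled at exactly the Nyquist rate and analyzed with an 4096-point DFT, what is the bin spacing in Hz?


Step 1 — Nyquist sampling rate:
fs = 2 * fmax = 2 * 20000 = 40000 Hz

Step 2 — DFT bin spacing:
df = fs / N = 40000 / 4096 = 9.7656 Hz

9.7656 Hz


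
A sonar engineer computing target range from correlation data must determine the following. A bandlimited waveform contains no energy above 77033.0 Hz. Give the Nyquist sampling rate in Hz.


The Nyquist rate is twice the maximum frequency component.
fs_min = 2 * fmax
      = 2 * 77033.0
      = 154066.0 Hz

154066.0


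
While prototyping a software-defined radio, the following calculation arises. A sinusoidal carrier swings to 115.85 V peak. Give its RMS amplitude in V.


RMS voltage for a sinusoidal waveform:
V_rms = V_peak / sqrt(2)
      = 115.85 / 1.414214
      = 81.918 V

81.918 V


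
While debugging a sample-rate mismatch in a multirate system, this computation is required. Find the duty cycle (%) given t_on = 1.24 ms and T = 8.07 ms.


Duty cycle as a percentage:
DC = (t_on / T) * 100
   = (1.24 / 8.07) * 100
   = 0.153656 * 100
   = 15.37 %

15.37 %


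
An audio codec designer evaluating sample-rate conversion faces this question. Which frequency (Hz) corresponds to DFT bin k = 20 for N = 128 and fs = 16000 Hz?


Frequency of DFT bin k:
f_k = k * fs / N
    = 20 * 16000 / 128
    = 320000 / 128
    = 2500.0 Hz

2500.0 Hz


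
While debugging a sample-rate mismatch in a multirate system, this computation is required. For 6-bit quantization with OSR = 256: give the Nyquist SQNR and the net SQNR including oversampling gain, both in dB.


Step 1 — baseline SQNR at Nyquist:
SQNR_base = 6.02*N + 1.76
          = 6.02*6 + 1.76
          = 37.88 dB

Step 2 — oversampling processing gain:
G = 10*log10(OSR) = 10*log10(256) = 24.08 dB

Step 3 — total:
SQNR_total = 37.88 + 24.08 = 61.96 dB

Base SQNR = 37.88 dB; oversampled SQNR = 61.96 dB


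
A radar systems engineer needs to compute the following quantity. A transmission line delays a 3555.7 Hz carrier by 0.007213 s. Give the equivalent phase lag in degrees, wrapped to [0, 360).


Phase shift from frequency and time delay:
phi = 360 * f * t_delay
    = 360 * 3555.7 * 0.007213
    = 9233.02 degrees
    mod 360 = 233.02 degrees

233.02 degrees


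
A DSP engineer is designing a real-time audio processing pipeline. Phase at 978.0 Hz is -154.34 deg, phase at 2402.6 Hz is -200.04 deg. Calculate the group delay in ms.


Group delay from phase difference:
tau = -d(phi)/d(omega)
d(phi) = -45.7 deg = -0.797615 rad
d(omega) = 2*pi*(2402.6 - 978.0) = 8951.0258 rad/s
tau = -(-0.797615) / 8951.0258
    = 0.0891 ms

0.0891 ms


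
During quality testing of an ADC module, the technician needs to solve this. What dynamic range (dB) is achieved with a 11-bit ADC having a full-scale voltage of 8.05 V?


Dynamic range from full-scale to LSB:
V_min = V_max / 2^bits = 8.05 / 2^11
DR = 20 * log10(V_max / V_min)
   = 20 * log10(2^11)
   = 20 * 11 * log10(2)
   = 66.23 dB

66.23 dB


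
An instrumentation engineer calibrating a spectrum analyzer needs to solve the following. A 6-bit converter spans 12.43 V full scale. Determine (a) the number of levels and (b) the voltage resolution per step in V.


Step 1 — number of quantization levels:
L = 2^N = 2^6 = 64

Step 2 — LSB step size:
delta = Vfs / L
      = 12.43 / 64
      = 0.19421875 V

Levels = 64; step size = 0.19421875 V


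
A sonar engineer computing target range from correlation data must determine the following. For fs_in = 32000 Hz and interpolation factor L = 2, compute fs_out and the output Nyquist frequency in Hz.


Step 1 — output sample rate after interpolation by L:
fs_out = L * fs_in = 2 * 32000 = 64000 Hz

Step 2 — Nyquist frequency of the output stream:
f_Nyq = fs_out / 2 = 64000 / 2 = 32000.0 Hz

fs_out = 64000 Hz; f_Nyquist = 32000.0 Hz


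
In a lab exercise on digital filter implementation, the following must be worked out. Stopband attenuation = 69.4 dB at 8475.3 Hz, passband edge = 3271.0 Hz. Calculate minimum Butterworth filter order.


Butterworth filter order formula:
n = log10(10^(A/10) - 1) / (2 * log10(f_stop/f_pass))
10^(69.4/10) - 1 = 8709634.8996
f_stop/f_pass = 8475.3 / 3271.0 = 2.591
n = 8.3923 -> ceil = 9

9


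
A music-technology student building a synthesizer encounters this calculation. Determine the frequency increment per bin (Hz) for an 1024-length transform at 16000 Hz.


DFT frequency resolution:
df = fs / N
   = 16000 / 1024
   = 15.625 Hz

15.625 Hz


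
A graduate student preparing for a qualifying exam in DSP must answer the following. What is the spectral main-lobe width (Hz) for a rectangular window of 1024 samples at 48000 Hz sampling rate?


Main lobe width for a rectangular window:
Width = 2 * fs / N
      = 2 * 48000 / 1024
      = 96000 / 1024
      = 93.75 Hz

93.75 Hz


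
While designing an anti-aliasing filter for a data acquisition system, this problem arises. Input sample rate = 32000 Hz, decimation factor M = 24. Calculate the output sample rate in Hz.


Decimation reduces the sample rate:
fs_out = fs_in / M
       = 32000 / 24
       = 1333.3333 Hz

1333.3333 Hz


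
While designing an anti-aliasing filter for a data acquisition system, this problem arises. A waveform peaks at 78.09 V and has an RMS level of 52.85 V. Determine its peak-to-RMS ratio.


Crest factor is the ratio of peak to RMS:
CF = V_peak / V_rms
   = 78.09 / 52.85
   = 1.4776

1.4776


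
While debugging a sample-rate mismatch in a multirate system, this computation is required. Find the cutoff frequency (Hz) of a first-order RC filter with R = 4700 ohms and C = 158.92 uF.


Cutoff frequency of a first-order RC filter:
fc = 1 / (2 * pi * R * C)
C = 158.92 uF = 0.00015892 F
fc = 1 / (2 * pi * 4700 * 0.00015892)
   = 1 / 4.6930619023798
   = 0.213081 Hz

0.213081 Hz


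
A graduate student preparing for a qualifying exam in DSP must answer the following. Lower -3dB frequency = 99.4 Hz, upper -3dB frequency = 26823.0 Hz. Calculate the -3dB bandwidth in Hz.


Bandwidth is the difference of -3dB frequencies:
BW = f_high - f_low
   = 26823.0 - 99.4
   = 26723.6 Hz

26723.6 Hz


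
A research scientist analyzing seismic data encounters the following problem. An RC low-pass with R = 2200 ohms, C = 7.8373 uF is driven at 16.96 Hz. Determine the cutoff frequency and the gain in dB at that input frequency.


Step 1 — cutoff frequency:
fc = 1 / (2*pi*R*C)
C = 7.8373 uF = 7.8373e-06 F
fc = 1 / (2*pi*2200*7.8373e-06)
   = 9.23062 Hz

Step 2 — magnitude at f = 16.96 Hz:
|H(f)| = 1 / sqrt(1 + (f/fc)^2)
f/fc = 16.96 / 9.23062 = 1.837363
|H| = 1 / sqrt(1 + 3.375903) = 0.4780421
|H|_dB = 20*log10(0.4780421) = -6.41 dB

fc = 9.23062 Hz; |H(16.96 Hz)| = -6.41 dB


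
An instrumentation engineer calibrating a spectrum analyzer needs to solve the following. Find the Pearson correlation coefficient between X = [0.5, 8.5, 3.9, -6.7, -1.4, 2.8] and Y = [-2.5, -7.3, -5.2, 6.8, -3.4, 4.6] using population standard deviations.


Pearson correlation coefficient (population):
r = cov(X,Y) / (std(X) * std(Y))
Mean X = 1.2667, Mean Y = -1.1667
Cov(X,Y) = -17.105556
Std(X) = 4.704135, Std(Y) = 5.121415
r = -0.71

-0.71


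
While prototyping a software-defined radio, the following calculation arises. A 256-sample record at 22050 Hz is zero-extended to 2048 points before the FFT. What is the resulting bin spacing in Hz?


Frequency resolution after zero-padding:
N_padded = 256 * 8 = 2048
df = fs / N_padded
   = 22050 / 2048
   = 10.7666 Hz

10.7666 Hz


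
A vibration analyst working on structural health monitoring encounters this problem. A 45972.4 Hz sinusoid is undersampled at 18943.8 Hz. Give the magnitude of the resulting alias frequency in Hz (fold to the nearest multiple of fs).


Compute the nearest integer multiple of fs to the signal:
n = round(45972.4 / 18943.8) = 2
f_alias = |45972.4 - 2 * 18943.8|
        = |45972.4 - 37887.6|
        = 8084.8 Hz

8084.8


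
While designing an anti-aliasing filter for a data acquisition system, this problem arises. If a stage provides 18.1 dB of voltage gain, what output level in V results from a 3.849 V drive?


Output voltage from dB gain:
V_out = V_in * 10^(gain_dB / 20)
      = 3.849 * 10^(18.1 / 20)
      = 3.849 * 8.035261
      = 30.9277 V

30.9277 V


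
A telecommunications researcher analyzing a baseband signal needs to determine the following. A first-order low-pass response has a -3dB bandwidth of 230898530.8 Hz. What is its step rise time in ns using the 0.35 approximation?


Rise time from bandwidth relationship:
tr = 0.35 / BW
   = 0.35 / 230898530.8
   = 1.515817354e-09 s
   = 1.5158 ns

1.5158 ns


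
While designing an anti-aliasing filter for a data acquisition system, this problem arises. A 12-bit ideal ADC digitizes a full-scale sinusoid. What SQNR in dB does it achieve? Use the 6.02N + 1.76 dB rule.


Theoretical SNR for a full-scale sinusoid:
SNR = 6.02 * N + 1.76
    = 6.02 * 12 + 1.76
    = 72.24 + 1.76
    = 74.0 dB

74.0 dB


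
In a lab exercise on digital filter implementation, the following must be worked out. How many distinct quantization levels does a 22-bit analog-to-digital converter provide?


Number of quantization levels = 2^N
= 2^22
= 4194304

4194304


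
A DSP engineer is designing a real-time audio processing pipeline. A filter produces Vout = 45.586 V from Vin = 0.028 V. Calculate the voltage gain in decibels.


Voltage gain in dB:
G = 20 * log10(Vout / Vin)
  = 20 * log10(45.586 / 0.028)
  = 20 * log10(1628.071429)
  = 20 * 3.211673
  = 64.23 dB

64.23 dB


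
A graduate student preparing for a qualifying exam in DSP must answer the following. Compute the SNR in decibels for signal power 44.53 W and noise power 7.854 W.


SNR in decibels:
SNR = 10 * log10(Ps / Pn)
    = 10 * log10(44.53 / 7.854)
    = 10 * log10(5.6697)
    = 10 * 0.7536
    = 7.54 dB

7.54 dB


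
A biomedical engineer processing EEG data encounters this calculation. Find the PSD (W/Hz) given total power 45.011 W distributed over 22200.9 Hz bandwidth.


Power spectral density:
PSD = P / BW
    = 45.011 / 22200.9
    = 0.00202744 W/Hz

0.00202744 W/Hz


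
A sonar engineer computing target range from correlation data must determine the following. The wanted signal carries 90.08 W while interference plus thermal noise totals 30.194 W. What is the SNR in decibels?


SNR in decibels:
SNR = 10 * log10(Ps / Pn)
    = 10 * log10(90.08 / 30.194)
    = 10 * log10(2.9834)
    = 10 * 0.4747
    = 4.75 dB

4.75 dB


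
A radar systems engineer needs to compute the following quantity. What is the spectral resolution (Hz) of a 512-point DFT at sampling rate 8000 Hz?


DFT frequency resolution:
df = fs / N
   = 8000 / 512
   = 15.625 Hz

15.625 Hz


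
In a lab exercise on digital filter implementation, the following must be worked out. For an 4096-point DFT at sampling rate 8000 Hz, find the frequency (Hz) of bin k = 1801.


Frequency of DFT bin k:
f_k = k * fs / N
    = 1801 * 8000 / 4096
    = 14408000 / 4096
    = 3517.578 Hz

3517.578 Hz


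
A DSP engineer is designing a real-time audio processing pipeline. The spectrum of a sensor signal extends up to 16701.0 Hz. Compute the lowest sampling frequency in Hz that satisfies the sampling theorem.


The Nyquist rate is twice the maximum frequency component.
fs_min = 2 * fmax
      = 2 * 16701.0
      = 33402.0 Hz

33402.0


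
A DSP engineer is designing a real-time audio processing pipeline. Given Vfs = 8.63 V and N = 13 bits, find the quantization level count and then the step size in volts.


Step 1 — number of quantization levels:
L = 2^N = 2^13 = 8192

Step 2 — LSB step size:
delta = Vfs / L
      = 8.63 / 8192
      = 0.00105347 V

Levels = 8192; step size = 0.00105347 V


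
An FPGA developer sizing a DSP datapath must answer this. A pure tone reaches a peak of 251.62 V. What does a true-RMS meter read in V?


RMS voltage for a sinusoidal waveform:
V_rms = V_peak / sqrt(2)
      = 251.62 / 1.414214
      = 177.922 V

177.922 V


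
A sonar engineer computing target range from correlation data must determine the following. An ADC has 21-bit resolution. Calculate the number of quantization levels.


Number of quantization levels = 2^N
= 2^21
= 2097152

2097152


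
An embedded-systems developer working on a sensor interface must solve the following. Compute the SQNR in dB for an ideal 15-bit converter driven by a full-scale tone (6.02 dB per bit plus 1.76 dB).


Theoretical SNR for a full-scale sinusoid:
SNR = 6.02 * N + 1.76
    = 6.02 * 15 + 1.76
    = 90.3 + 1.76
    = 92.06 dB

92.06 dB


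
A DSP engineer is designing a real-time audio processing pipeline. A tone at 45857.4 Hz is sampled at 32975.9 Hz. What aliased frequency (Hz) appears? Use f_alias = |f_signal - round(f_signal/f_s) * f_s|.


Compute the nearest integer multiple of fs to the signal:
n = round(45857.4 / 32975.9) = 1
f_alias = |45857.4 - 1 * 32975.9|
        = |45857.4 - 32975.9|
        = 12881.5 Hz

12881.5


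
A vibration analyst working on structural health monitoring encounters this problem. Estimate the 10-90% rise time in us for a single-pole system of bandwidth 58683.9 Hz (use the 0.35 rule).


Rise time from bandwidth relationship:
tr = 0.35 / BW
   = 0.35 / 58683.9
   = 5.96415712e-06 s
   = 5.9642 us

5.9642 us


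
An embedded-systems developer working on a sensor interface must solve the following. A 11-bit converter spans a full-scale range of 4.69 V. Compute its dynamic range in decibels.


Dynamic range from full-scale to LSB:
V_min = V_max / 2^bits = 4.69 / 2^11
DR = 20 * log10(V_max / V_min)
   = 20 * log10(2^11)
   = 20 * 11 * log10(2)
   = 66.23 dB

66.23 dB


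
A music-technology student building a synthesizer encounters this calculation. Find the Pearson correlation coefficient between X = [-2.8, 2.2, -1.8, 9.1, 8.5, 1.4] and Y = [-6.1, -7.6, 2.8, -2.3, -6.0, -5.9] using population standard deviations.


Pearson correlation coefficient (population):
r = cov(X,Y) / (std(X) * std(Y))
Mean X = 2.7667, Mean Y = -4.1833
Cov(X,Y) = -2.571111
Std(X) = 4.600966, Std(Y) = 3.509709
r = -0.1592

-0.1592


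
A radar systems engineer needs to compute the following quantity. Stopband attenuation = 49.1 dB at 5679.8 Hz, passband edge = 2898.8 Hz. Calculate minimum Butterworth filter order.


Butterworth filter order formula:
n = log10(10^(A/10) - 1) / (2 * log10(f_stop/f_pass))
10^(49.1/10) - 1 = 81282.0516
f_stop/f_pass = 5679.8 / 2898.8 = 1.9594
n = 8.4042 -> ceil = 9

9


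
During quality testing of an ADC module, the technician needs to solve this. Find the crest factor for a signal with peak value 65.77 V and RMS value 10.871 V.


Crest factor is the ratio of peak to RMS:
CF = V_peak / V_rms
   = 65.77 / 10.871
   = 6.05

6.05


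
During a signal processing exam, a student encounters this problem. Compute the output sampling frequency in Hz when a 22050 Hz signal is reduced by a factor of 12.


Decimation reduces the sample rate:
fs_out = fs_in / M
       = 22050 / 12
       = 1837.5 Hz

1837.5 Hz


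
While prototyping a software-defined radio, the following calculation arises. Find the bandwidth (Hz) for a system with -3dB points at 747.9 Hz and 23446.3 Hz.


Bandwidth is the difference of -3dB frequencies:
BW = f_high - f_low
   = 23446.3 - 747.9
   = 22698.4 Hz

22698.4 Hz


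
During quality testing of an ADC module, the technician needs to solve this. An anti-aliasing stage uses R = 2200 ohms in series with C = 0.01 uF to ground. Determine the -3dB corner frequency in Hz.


Cutoff frequency of a first-order RC filter:
fc = 1 / (2 * pi * R * C)
C = 0.01 uF = 1e-08 F
fc = 1 / (2 * pi * 2200 * 1e-08)
   = 1 / 0.00013823007675795
   = 7234.315595 Hz

7234.315595 Hz


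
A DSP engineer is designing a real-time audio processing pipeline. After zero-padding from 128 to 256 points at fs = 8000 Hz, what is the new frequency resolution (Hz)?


Frequency resolution after zero-padding:
N_padded = 128 * 2 = 256
df = fs / N_padded
   = 8000 / 256
   = 31.25 Hz

31.25 Hz


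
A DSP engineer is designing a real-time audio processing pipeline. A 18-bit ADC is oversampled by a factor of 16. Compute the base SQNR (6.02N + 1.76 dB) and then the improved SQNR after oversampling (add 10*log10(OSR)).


Step 1 — baseline SQNR at Nyquist:
SQNR_base = 6.02*N + 1.76
          = 6.02*18 + 1.76
          = 110.12 dB

Step 2 — oversampling processing gain:
G = 10*log10(OSR) = 10*log10(16) = 12.04 dB

Step 3 — total:
SQNR_total = 110.12 + 12.04 = 122.16 dB

Base SQNR = 110.12 dB; oversampled SQNR = 122.16 dB


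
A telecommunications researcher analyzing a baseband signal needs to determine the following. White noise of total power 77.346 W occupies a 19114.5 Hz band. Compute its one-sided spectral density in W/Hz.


Power spectral density:
PSD = P / BW
    = 77.346 / 19114.5
    = 0.00404646 W/Hz

0.00404646 W/Hz


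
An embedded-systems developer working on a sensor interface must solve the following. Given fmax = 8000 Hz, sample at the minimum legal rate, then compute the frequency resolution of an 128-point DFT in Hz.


Step 1 — Nyquist sampling rate:
fs = 2 * fmax = 2 * 8000 = 16000 Hz

Step 2 — DFT bin spacing:
df = fs / N = 16000 / 128 = 125.0 Hz

125.0 Hz


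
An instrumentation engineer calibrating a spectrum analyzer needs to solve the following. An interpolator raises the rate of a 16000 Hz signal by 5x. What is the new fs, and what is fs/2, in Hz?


Step 1 — output sample rate after interpolation by L:
fs_out = L * fs_in = 5 * 16000 = 80000 Hz

Step 2 — Nyquist frequency of the output stream:
f_Nyq = fs_out / 2 = 80000 / 2 = 40000.0 Hz

fs_out = 80000 Hz; f_Nyquist = 40000.0 Hz


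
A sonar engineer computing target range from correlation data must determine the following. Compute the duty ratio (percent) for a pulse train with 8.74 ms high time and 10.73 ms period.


Duty cycle as a percentage:
DC = (t_on / T) * 100
   = (8.74 / 10.73) * 100
   = 0.814539 * 100
   = 81.45 %

81.45 %


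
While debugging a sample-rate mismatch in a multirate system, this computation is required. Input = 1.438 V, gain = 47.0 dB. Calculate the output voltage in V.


Output voltage from dB gain:
V_out = V_in * 10^(gain_dB / 20)
      = 1.438 * 10^(47.0 / 20)
      = 1.438 * 223.872114
      = 321.9281 V

321.9281 V


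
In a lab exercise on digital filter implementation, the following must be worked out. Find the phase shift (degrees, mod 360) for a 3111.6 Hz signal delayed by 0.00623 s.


Phase shift from frequency and time delay:
phi = 360 * f * t_delay
    = 360 * 3111.6 * 0.00623
    = 6978.7 degrees
    mod 360 = 138.7 degrees

138.7 degrees


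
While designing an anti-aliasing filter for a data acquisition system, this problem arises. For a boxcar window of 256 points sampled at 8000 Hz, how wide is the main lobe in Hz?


Main lobe width for a rectangular window:
Width = 2 * fs / N
      = 2 * 8000 / 256
      = 16000 / 256
      = 62.5 Hz

62.5 Hz


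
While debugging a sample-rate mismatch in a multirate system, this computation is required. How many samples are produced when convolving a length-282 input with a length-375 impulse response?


Linear convolution output length:
L = N + M - 1
  = 282 + 375 - 1
  = 656 samples

656


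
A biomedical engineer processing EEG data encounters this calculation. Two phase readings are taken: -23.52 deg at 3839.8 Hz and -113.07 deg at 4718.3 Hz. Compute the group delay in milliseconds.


Group delay from phase difference:
tau = -d(phi)/d(omega)
d(phi) = -89.55 deg = -1.562942 rad
d(omega) = 2*pi*(4718.3 - 3839.8) = 5519.7783 rad/s
tau = -(-1.562942) / 5519.7783
    = 0.2832 ms

0.2832 ms


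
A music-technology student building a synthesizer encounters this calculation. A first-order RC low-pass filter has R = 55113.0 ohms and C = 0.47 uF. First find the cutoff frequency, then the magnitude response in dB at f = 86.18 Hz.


Step 1 — cutoff frequency:
fc = 1 / (2*pi*R*C)
C = 0.47 uF = 4.7e-07 F
fc = 1 / (2*pi*55113.0*4.7e-07)
   = 6.14424 Hz

Step 2 — magnitude at f = 86.18 Hz:
|H(f)| = 1 / sqrt(1 + (f/fc)^2)
f/fc = 86.18 / 6.14424 = 14.026145
|H| = 1 / sqrt(1 + 196.732744) = 0.0711149
|H|_dB = 20*log10(0.0711149) = -22.96 dB

fc = 6.14424 Hz; |H(86.18 Hz)| = -22.96 dB


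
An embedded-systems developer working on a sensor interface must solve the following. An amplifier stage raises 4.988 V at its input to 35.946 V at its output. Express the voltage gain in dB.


Voltage gain in dB:
G = 20 * log10(Vout / Vin)
  = 20 * log10(35.946 / 4.988)
  = 20 * log10(7.206496)
  = 20 * 0.857724
  = 17.15 dB

17.15 dB


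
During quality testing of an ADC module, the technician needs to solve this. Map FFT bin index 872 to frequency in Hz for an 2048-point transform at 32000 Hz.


Frequency of DFT bin k:
f_k = k * fs / N
    = 872 * 32000 / 2048
    = 27904000 / 2048
    = 13625.0 Hz

13625.0 Hz


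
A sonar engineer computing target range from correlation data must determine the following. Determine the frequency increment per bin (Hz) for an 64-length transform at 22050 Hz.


DFT frequency resolution:
df = fs / N
   = 22050 / 64
   = 344.5312 Hz

344.5312 Hz


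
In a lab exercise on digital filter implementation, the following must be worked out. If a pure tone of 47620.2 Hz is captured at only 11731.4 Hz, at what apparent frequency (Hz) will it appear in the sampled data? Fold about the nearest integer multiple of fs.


Compute the nearest integer multiple of fs to the signal:
n = round(47620.2 / 11731.4) = 4
f_alias = |47620.2 - 4 * 11731.4|
        = |47620.2 - 46925.6|
        = 694.6 Hz

694.6


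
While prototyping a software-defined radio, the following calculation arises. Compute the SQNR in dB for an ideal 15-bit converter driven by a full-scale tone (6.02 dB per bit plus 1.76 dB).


Theoretical SNR for a full-scale sinusoid:
SNR = 6.02 * N + 1.76
    = 6.02 * 15 + 1.76
    = 90.3 + 1.76
    = 92.06 dB

92.06 dB


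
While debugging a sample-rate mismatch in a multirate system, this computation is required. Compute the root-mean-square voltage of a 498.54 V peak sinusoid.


RMS voltage for a sinusoidal waveform:
V_rms = V_peak / sqrt(2)
      = 498.54 / 1.414214
      = 352.521 V

352.521 V


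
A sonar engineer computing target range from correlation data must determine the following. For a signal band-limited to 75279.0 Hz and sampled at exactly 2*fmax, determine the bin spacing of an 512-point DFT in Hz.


Step 1 — Nyquist sampling rate:
fs = 2 * fmax = 2 * 75279.0 = 150558.0 Hz

Step 2 — DFT bin spacing:
df = fs / N = 150558.0 / 512 = 294.0586 Hz

294.0586 Hz


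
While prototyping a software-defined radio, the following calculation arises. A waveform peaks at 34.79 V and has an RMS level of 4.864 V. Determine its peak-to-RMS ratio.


Crest factor is the ratio of peak to RMS:
CF = V_peak / V_rms
   = 34.79 / 4.864
   = 7.1525

7.1525


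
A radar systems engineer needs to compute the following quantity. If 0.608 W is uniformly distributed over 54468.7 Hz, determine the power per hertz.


Power spectral density:
PSD = P / BW
    = 0.608 / 54468.7
    = 1.116e-05 W/Hz

1.116e-05 W/Hz


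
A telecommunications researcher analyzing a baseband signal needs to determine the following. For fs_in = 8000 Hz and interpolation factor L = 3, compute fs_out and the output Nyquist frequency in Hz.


Step 1 — output sample rate after interpolation by L:
fs_out = L * fs_in = 3 * 8000 = 24000 Hz

Step 2 — Nyquist frequency of the output stream:
f_Nyq = fs_out / 2 = 24000 / 2 = 12000.0 Hz

fs_out = 24000 Hz; f_Nyquist = 12000.0 Hz


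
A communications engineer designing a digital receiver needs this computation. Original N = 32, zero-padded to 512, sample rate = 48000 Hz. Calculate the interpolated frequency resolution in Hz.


Frequency resolution after zero-padding:
N_padded = 32 * 16 = 512
df = fs / N_padded
   = 48000 / 512
   = 93.75 Hz

93.75 Hz


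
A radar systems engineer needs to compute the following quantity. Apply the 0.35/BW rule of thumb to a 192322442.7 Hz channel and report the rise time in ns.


Rise time from bandwidth relationship:
tr = 0.35 / BW
   = 0.35 / 192322442.7
   = 1.819860413e-09 s
   = 1.8199 ns

1.8199 ns


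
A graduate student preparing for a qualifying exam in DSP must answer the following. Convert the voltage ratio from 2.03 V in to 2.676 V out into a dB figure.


Voltage gain in dB:
G = 20 * log10(Vout / Vin)
  = 20 * log10(2.676 / 2.03)
  = 20 * log10(1.318227)
  = 20 * 0.11999
  = 2.4 dB

2.4 dB


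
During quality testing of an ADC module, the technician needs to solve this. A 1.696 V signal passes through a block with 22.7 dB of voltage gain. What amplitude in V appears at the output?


Output voltage from dB gain:
V_out = V_in * 10^(gain_dB / 20)
      = 1.696 * 10^(22.7 / 20)
      = 1.696 * 13.645831
      = 23.1433 V

23.1433 V


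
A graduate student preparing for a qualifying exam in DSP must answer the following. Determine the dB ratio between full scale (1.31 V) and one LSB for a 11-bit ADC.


Dynamic range from full-scale to LSB:
V_min = V_max / 2^bits = 1.31 / 2^11
DR = 20 * log10(V_max / V_min)
   = 20 * log10(2^11)
   = 20 * 11 * log10(2)
   = 66.23 dB

66.23 dB


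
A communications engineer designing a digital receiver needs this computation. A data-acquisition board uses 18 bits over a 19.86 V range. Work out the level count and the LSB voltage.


Step 1 — number of quantization levels:
L = 2^N = 2^18 = 262144

Step 2 — LSB step size:
delta = Vfs / L
      = 19.86 / 262144
      = 7.576e-05 V

Levels = 262144; step size = 7.576e-05 V


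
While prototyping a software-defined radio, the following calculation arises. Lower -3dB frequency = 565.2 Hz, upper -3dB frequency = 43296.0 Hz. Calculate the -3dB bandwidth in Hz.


Bandwidth is the difference of -3dB frequencies:
BW = f_high - f_low
   = 43296.0 - 565.2
   = 42730.8 Hz

42730.8 Hz


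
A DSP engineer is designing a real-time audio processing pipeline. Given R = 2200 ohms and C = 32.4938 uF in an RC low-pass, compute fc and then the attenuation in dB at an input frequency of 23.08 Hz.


Step 1 — cutoff frequency:
fc = 1 / (2*pi*R*C)
C = 32.4938 uF = 3.24938e-05 F
fc = 1 / (2*pi*2200*3.24938e-05)
   = 2.22637 Hz

Step 2 — magnitude at f = 23.08 Hz:
|H(f)| = 1 / sqrt(1 + (f/fc)^2)
f/fc = 23.08 / 2.22637 = 10.366651
|H| = 1 / sqrt(1 + 107.467453) = 0.0960175
|H|_dB = 20*log10(0.0960175) = -20.35 dB

fc = 2.22637 Hz; |H(23.08 Hz)| = -20.35 dB


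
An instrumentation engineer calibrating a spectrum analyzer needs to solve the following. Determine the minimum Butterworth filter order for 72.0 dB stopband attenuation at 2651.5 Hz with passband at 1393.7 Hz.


Butterworth filter order formula:
n = log10(10^(A/10) - 1) / (2 * log10(f_stop/f_pass))
10^(72.0/10) - 1 = 15848930.9246
f_stop/f_pass = 2651.5 / 1393.7 = 1.9025
n = 12.8883 -> ceil = 13

13


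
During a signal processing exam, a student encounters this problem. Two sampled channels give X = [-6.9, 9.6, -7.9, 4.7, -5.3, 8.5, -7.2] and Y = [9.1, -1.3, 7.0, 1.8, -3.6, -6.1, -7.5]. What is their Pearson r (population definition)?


Pearson correlation coefficient (population):
r = cov(X,Y) / (std(X) * std(Y))
Mean X = -0.6429, Mean Y = -0.0857
Cov(X,Y) = -14.466531
Std(X) = 7.305156, Std(Y) = 5.893199
r = -0.336

-0.336


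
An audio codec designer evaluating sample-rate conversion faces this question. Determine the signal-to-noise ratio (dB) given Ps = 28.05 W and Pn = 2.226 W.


SNR in decibels:
SNR = 10 * log10(Ps / Pn)
    = 10 * log10(28.05 / 2.226)
    = 10 * log10(12.6011)
    = 10 * 1.1004
    = 11.0 dB

11.0 dB


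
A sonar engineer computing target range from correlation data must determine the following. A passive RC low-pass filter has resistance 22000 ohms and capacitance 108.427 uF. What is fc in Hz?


Cutoff frequency of a first-order RC filter:
fc = 1 / (2 * pi * R * C)
C = 108.427 uF = 0.000108427 F
fc = 1 / (2 * pi * 22000 * 0.000108427)
   = 1 / 14.987872532634
   = 0.066721 Hz

0.066721 Hz


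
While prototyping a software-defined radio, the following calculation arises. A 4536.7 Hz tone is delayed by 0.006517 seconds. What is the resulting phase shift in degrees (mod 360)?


Phase shift from frequency and time delay:
phi = 360 * f * t_delay
    = 360 * 4536.7 * 0.006517
    = 10643.64 degrees
    mod 360 = 203.64 degrees

203.64 degrees


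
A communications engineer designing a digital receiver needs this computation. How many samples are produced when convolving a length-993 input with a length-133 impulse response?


Linear convolution output length:
L = N + M - 1
  = 993 + 133 - 1
  = 1125 samples

1125


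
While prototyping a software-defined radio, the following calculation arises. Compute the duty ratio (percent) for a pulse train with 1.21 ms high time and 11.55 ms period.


Duty cycle as a percentage:
DC = (t_on / T) * 100
   = (1.21 / 11.55) * 100
   = 0.104762 * 100
   = 10.48 %

10.48 %
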